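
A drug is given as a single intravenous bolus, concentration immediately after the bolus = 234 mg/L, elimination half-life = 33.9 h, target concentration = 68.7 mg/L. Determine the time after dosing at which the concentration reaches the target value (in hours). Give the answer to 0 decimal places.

60 h

k = ln2 / t½ = 0.693147 / 33.9 = 0.02045 h⁻¹
t = ln(C₀ / C) / k = ln(234.0 / 68.7) / 0.02045
  = ln(3.406) / 0.02045 = 1.226 / 0.02045 = 59.95 h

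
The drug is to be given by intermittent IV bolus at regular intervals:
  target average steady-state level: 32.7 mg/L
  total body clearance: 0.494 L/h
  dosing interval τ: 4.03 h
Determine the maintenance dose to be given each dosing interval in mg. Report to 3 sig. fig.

At steady state, Dose/τ = Css × CL.
Dose = Css × CL × τ = 32.7 × 0.4940 × 4.03 = 65.10 mg

65.1 mg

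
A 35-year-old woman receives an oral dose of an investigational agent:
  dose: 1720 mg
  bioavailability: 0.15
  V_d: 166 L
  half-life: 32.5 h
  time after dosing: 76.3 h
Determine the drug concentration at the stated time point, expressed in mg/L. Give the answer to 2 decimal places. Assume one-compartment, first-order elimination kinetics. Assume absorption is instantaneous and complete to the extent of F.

0.31 mg/L

Amount reaching circulation = F × Dose = 0.15 × 1720 = 258.0 mg
C₀ = F·Dose / Vd = 258.0 / 166 = 1.554 mg/L
k = ln2 / t½ = 0.693147 / 32.5 = 0.02133 h⁻¹
C = C₀ · e^(−k·t) = 1.554 × e^(−0.02133 × 76.3)
  = 1.554 × 0.1964 = 0.3052 mg/L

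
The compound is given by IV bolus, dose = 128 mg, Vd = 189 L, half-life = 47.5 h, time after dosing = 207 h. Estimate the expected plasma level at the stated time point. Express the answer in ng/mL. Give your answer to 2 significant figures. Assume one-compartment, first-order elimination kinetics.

C₀ = Dose / Vd = 128.0 / 189 = 0.6772 mg/L
k = ln2 / t½ = 0.693147 / 47.5 = 0.01459 h⁻¹
C = C₀ · e^(−k·t) = 0.6772 × e^(−0.01459 × 207)
  = 0.6772 × 0.04879 = 0.03304 mg/L
Convert: 0.03304 mg/L × 1000 = 33.04 ng/mL

33 ng/mL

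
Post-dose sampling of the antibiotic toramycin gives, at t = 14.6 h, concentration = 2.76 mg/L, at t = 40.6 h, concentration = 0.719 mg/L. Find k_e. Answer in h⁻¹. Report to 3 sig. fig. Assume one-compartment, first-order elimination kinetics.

0.0517 h⁻¹

k = ln(C₁/C₂) / (t₂ − t₁) = ln(2.76/0.719) / (40.6 − 14.6)
  = 1.345 / 26.00 = 0.05173 h⁻¹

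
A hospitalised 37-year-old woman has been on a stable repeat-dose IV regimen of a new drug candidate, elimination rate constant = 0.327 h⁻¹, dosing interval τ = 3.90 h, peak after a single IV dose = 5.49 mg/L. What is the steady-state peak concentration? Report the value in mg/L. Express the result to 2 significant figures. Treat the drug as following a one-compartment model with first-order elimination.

7.6 mg/L

e^(−kτ) = e^(−0.3270 × 3.90) = 0.2793
Accumulation ratio R = 1 / (1 − e^(−kτ)) = 1 / (1 − 0.2793) = 1.388
Steady-state peak = C₀ × R = 5.49 × 1.388 = 7.620 mg/L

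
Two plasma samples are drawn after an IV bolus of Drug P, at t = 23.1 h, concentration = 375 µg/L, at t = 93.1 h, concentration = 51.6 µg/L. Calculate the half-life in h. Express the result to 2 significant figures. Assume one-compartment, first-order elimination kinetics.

k = ln(C₁/C₂) / (t₂ − t₁) = ln(375/51.6) / (93.1 − 23.1)
  = 1.983 / 70.00 = 0.02833 h⁻¹
t½ = ln2 / k = 0.693147 / 0.02833 = 24.47 h

24 h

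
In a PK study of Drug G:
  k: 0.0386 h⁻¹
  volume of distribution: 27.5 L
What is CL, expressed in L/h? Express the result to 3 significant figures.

1.06 L/h

CL = k × Vd = 0.0386 × 27.5 = 1.062 L/h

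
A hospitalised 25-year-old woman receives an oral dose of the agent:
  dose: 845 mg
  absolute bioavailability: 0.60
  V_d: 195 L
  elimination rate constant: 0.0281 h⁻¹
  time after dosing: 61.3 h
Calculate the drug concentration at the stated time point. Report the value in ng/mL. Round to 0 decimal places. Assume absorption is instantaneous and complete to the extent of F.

Amount reaching circulation = F × Dose = 0.60 × 845.0 = 507.0 mg
C₀ = F·Dose / Vd = 507.0 / 195 = 2.600 mg/L
C = C₀ · e^(−k·t) = 2.600 × e^(−0.02810 × 61.3)
  = 2.600 × 0.1786 = 0.4644 mg/L
Convert: 0.4644 mg/L × 1000 = 464.4 ng/mL

464 ng/mL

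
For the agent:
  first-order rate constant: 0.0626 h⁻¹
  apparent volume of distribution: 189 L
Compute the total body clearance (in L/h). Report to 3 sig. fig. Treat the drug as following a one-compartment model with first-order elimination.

CL = k × Vd = 0.0626 × 189 = 11.83 L/h

11.8 L/h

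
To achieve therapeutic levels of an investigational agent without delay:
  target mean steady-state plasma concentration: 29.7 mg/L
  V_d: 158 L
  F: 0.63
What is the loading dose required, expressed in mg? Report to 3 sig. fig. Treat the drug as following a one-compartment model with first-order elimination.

LD = Css × Vd / F = 29.7 × 158 / 0.63 = 7449 mg

7450 mg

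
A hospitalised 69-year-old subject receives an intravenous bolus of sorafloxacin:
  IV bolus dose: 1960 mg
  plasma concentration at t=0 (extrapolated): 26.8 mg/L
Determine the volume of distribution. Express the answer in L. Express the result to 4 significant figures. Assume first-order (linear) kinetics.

73.13 L

Vd = Dose / C₀ = 1960 / 26.8 = 73.13 L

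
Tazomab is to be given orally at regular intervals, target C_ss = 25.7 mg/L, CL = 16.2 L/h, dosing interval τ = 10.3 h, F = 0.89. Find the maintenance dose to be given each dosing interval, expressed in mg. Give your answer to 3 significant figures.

At steady state, F × (Dose/τ) = Css × CL.
Dose = Css × CL × τ / F = 25.7 × 16.20 × 10.3 / 0.89 = 4818 mg

4820 mg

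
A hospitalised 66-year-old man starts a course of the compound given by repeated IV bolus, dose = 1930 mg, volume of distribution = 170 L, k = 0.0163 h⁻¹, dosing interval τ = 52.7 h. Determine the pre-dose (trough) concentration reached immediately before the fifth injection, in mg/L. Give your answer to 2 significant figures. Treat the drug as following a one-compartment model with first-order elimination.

8.1 mg/L

C₀ per dose = Dose / Vd = 1930 / 170 = 11.35 mg/L
Fraction remaining after one interval: r = e^(−kτ) = e^(−0.01630 × 52.7) = 0.4236
Before dose 5, 4 doses have been given (aged 1τ, 2τ, 3τ, 4τ).
C_trough = C₀ × (r + r² + … + r^4) = C₀ × r(1−r^4)/(1−r)
        = 11.35 × 0.4236 × (1 − 0.03220) / (1 − 0.4236) = 8.073 mg/L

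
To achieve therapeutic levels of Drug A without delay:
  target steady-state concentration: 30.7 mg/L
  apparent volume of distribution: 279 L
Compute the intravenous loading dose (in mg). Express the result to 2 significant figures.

LD = Css × Vd = 30.7 × 279 = 8565 mg

8600 mg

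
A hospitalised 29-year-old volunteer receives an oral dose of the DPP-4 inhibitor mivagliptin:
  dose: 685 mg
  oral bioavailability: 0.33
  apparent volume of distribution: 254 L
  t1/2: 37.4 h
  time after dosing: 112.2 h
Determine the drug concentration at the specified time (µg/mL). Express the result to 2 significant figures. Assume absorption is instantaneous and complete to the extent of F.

Amount reaching circulation = F × Dose = 0.33 × 685.0 = 226.1 mg
C₀ = F·Dose / Vd = 226.1 / 254 = 0.8902 mg/L
k = ln2 / t½ = 0.693147 / 37.4 = 0.01853 h⁻¹
t / t½ = 112.2 / 37.4 = 3 half-lives
C = C₀ × (1/2)^3 = 0.8902 × 0.1250 = 0.1113 mg/L
(0.1113 mg/L = 0.1113 µg/mL)

0.11 µg/mL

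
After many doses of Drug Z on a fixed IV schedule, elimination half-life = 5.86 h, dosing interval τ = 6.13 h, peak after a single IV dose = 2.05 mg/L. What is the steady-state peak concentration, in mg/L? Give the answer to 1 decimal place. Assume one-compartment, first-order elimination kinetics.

4.0 mg/L

k = ln2 / t½ = 0.693147 / 5.86 = 0.1183 h⁻¹
e^(−kτ) = e^(−0.1183 × 6.13) = 0.4842
Accumulation ratio R = 1 / (1 − e^(−kτ)) = 1 / (1 − 0.4842) = 1.939
Steady-state peak = C₀ × R = 2.05 × 1.939 = 3.975 mg/L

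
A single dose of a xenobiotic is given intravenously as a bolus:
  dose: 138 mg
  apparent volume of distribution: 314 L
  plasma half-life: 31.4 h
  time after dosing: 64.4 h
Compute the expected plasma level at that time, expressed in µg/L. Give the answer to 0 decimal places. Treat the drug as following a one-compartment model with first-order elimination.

C₀ = Dose / Vd = 138.0 / 314 = 0.4395 mg/L
k = ln2 / t½ = 0.693147 / 31.4 = 0.02207 h⁻¹
C = C₀ · e^(−k·t) = 0.4395 × e^(−0.02207 × 64.4)
  = 0.4395 × 0.2414 = 0.1061 mg/L
Convert: 0.1061 mg/L × 1000 = 106.1 µg/L

106 µg/L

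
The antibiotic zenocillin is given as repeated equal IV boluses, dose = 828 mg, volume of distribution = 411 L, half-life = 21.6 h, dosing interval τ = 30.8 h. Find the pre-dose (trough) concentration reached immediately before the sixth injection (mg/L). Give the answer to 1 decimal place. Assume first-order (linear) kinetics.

C₀ per dose = Dose / Vd = 828 / 411 = 2.015 mg/L
k = ln2 / t½ = 0.693147 / 21.6 = 0.03209 h⁻¹
Fraction remaining after one interval: r = e^(−kτ) = e^(−0.03209 × 30.8) = 0.3722
Before dose 6, 5 doses have been given (aged 1τ, 2τ, 3τ, 4τ, 5τ).
C_trough = C₀ × (r + r² + … + r^5) = C₀ × r(1−r^5)/(1−r)
        = 2.015 × 0.3722 × (1 − 0.007143) / (1 − 0.3722) = 1.186 mg/L

1.2 mg/L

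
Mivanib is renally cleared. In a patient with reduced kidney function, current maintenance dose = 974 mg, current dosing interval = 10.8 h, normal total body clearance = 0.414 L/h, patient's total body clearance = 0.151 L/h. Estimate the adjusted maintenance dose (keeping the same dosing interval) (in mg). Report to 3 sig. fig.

355 mg

To keep the same average steady-state level, dosing rate must scale with clearance.
CL ratio = 0.151 / 0.414 = 0.3647
New dose (same interval) = 974 × 0.3647 = 355.2 mg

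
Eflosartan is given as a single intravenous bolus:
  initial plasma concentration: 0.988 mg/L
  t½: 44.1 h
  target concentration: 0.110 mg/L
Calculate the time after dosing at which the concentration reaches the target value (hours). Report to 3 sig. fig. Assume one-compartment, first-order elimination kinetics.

k = ln2 / t½ = 0.693147 / 44.1 = 0.01572 h⁻¹
t = ln(C₀ / C) / k = ln(0.9880 / 0.110) / 0.01572
  = ln(8.982) / 0.01572 = 2.195 / 0.01572 = 139.6 h

140 h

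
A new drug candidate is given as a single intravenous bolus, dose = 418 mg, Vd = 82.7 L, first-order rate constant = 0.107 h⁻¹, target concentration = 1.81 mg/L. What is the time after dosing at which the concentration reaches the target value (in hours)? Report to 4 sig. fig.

C₀ = Dose / Vd = 418.0 / 82.7 = 5.054 mg/L
t = ln(C₀ / C) / k = ln(5.054 / 1.81) / 0.1070
  = ln(2.792) / 0.1070 = 1.027 / 0.1070 = 9.598 h

9.598 h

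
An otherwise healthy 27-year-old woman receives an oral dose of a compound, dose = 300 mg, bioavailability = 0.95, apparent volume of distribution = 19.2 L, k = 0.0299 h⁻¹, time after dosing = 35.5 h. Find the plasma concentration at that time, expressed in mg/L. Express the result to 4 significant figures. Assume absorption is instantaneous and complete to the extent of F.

Amount reaching circulation = F × Dose = 0.95 × 300.0 = 285.0 mg
C₀ = F·Dose / Vd = 285.0 / 19.2 = 14.84 mg/L
C = C₀ · e^(−k·t) = 14.84 × e^(−0.02990 × 35.5)
  = 14.84 × 0.3460 = 5.135 mg/L

5.135 mg/L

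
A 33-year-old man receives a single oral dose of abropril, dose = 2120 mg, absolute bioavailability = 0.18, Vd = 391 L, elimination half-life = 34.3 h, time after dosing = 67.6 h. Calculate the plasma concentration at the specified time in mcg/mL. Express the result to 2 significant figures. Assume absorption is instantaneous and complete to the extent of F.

Amount reaching circulation = F × Dose = 0.18 × 2120 = 381.6 mg
C₀ = F·Dose / Vd = 381.6 / 391 = 0.9760 mg/L
k = ln2 / t½ = 0.693147 / 34.3 = 0.02021 h⁻¹
C = C₀ · e^(−k·t) = 0.9760 × e^(−0.02021 × 67.6)
  = 0.9760 × 0.2551 = 0.2490 mg/L
(0.2490 mg/L = 0.2490 mcg/mL)

0.25 mcg/mL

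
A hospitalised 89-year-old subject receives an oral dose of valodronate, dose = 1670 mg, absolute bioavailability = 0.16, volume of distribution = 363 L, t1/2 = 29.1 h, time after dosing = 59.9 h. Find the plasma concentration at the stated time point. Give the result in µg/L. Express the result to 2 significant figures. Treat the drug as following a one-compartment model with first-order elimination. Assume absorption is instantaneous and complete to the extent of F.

180 µg/L

Amount reaching circulation = F × Dose = 0.16 × 1670 = 267.2 mg
C₀ = F·Dose / Vd = 267.2 / 363 = 0.7361 mg/L
k = ln2 / t½ = 0.693147 / 29.1 = 0.02382 h⁻¹
C = C₀ · e^(−k·t) = 0.7361 × e^(−0.02382 × 59.9)
  = 0.7361 × 0.2401 = 0.1767 mg/L
Convert: 0.1767 mg/L × 1000 = 176.7 µg/L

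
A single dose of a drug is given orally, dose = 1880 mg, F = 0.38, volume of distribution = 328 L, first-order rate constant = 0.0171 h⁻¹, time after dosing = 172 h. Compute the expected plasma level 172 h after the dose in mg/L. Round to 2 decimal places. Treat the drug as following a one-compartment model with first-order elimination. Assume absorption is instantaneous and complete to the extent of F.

Amount reaching circulation = F × Dose = 0.38 × 1880 = 714.4 mg
C₀ = F·Dose / Vd = 714.4 / 328 = 2.178 mg/L
C = C₀ · e^(−k·t) = 2.178 × e^(−0.01710 × 172)
  = 2.178 × 0.05280 = 0.1150 mg/L

0.12 mg/L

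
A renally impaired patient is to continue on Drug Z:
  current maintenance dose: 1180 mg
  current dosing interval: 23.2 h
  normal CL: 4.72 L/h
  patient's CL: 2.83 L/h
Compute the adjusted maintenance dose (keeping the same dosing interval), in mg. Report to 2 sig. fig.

710 mg

To keep the same average steady-state level, dosing rate must scale with clearance.
CL ratio = 2.83 / 4.72 = 0.5996
New dose (same interval) = 1180 × 0.5996 = 707.5 mg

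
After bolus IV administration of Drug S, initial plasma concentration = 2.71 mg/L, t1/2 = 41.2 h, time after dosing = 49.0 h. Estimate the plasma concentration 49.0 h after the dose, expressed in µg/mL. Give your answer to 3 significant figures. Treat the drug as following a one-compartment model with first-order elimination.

1.19 µg/mL

k = ln2 / t½ = 0.693147 / 41.2 = 0.01682 h⁻¹
C = C₀ · e^(−k·t) = 2.710 × e^(−0.01682 × 49.0)
  = 2.710 × 0.4386 = 1.189 mg/L
(1.189 mg/L = 1.189 µg/mL)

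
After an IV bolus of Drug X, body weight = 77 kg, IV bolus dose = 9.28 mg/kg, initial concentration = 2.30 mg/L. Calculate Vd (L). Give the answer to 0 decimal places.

Dose = 9.28 × 77 = 714.6 mg
Vd = Dose / C₀ = 714.6 / 2.30 = 310.7 L

311 L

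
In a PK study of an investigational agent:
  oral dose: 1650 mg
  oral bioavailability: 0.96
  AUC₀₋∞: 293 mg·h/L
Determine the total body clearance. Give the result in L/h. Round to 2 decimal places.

5.41 L/h

CL = F·Dose / AUC = 0.96 × 1650 / 293 = 5.406 L/h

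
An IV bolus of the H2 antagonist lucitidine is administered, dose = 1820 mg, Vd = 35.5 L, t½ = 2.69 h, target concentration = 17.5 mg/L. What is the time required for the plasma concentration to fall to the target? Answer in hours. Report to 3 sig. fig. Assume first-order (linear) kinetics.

4.17 h

C₀ = Dose / Vd = 1820 / 35.5 = 51.27 mg/L
k = ln2 / t½ = 0.693147 / 2.69 = 0.2577 h⁻¹
t = ln(C₀ / C) / k = ln(51.27 / 17.5) / 0.2577
  = ln(2.930) / 0.2577 = 1.075 / 0.2577 = 4.172 h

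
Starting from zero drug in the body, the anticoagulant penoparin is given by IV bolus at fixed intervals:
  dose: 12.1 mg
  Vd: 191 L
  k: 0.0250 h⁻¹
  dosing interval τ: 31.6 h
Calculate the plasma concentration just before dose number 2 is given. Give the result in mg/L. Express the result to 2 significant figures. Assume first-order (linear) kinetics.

0.029 mg/L

C₀ per dose = Dose / Vd = 12.1 / 191 = 0.06335 mg/L
Fraction remaining after one interval: r = e^(−kτ) = e^(−0.02500 × 31.6) = 0.4538
Before dose 2, 1 dose has been given (aged 1τ).
C_trough = C₀ × r = 0.06335 × 0.4538 = 0.02875 mg/L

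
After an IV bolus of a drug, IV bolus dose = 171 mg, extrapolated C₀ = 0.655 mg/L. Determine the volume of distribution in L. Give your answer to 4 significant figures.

Vd = Dose / C₀ = 171.0 / 0.655 = 261.1 L

261.1 L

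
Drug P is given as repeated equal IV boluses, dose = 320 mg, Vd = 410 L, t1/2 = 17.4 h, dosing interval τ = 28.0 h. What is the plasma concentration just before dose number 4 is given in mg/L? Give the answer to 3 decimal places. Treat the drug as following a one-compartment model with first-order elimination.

0.367 mg/L

C₀ per dose = Dose / Vd = 320 / 410 = 0.7805 mg/L
k = ln2 / t½ = 0.693147 / 17.4 = 0.03984 h⁻¹
Fraction remaining after one interval: r = e^(−kτ) = e^(−0.03984 × 28.0) = 0.3277
Before dose 4, 3 doses have been given (aged 1τ, 2τ, 3τ).
C_trough = C₀ × (r + r² + … + r^3) = C₀ × r(1−r^3)/(1−r)
        = 0.7805 × 0.3277 × (1 − 0.03519) / (1 − 0.3277) = 0.3671 mg/L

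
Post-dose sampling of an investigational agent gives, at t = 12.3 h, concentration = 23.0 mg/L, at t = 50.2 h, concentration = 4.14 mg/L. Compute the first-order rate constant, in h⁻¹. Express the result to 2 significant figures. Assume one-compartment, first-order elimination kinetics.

k = ln(C₁/C₂) / (t₂ − t₁) = ln(23.0/4.14) / (50.2 − 12.3)
  = 1.715 / 37.90 = 0.04525 h⁻¹

0.045 h⁻¹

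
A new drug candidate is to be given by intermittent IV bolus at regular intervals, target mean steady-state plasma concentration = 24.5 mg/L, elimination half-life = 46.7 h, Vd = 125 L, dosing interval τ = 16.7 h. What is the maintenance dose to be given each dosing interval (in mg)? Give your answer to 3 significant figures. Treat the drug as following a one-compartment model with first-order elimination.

759 mg

k = ln2 / t½ = 0.693147 / 46.7 = 0.01484 h⁻¹
CL = k × Vd = 0.01484 × 125 = 1.855 L/h
At steady state, Dose/τ = Css × CL.
Dose = Css × CL × τ = 24.5 × 1.855 × 16.7 = 759.0 mg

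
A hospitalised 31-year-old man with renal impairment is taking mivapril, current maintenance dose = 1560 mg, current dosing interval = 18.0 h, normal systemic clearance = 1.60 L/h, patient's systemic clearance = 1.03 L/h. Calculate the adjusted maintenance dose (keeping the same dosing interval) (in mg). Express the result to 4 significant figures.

1004 mg

To keep the same average steady-state level, dosing rate must scale with clearance.
CL ratio = 1.03 / 1.60 = 0.6438
New dose (same interval) = 1560 × 0.6438 = 1004 mg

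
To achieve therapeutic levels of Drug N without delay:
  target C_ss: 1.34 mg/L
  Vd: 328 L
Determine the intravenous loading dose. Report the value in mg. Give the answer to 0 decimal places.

440 mg

LD = Css × Vd = 1.34 × 328 = 439.5 mg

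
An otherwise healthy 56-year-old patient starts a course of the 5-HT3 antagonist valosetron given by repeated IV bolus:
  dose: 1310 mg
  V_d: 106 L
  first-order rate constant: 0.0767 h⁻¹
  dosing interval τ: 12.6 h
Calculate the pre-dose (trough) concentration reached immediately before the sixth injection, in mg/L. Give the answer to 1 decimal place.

C₀ per dose = Dose / Vd = 1310 / 106 = 12.36 mg/L
Fraction remaining after one interval: r = e^(−kτ) = e^(−0.07670 × 12.6) = 0.3804
Before dose 6, 5 doses have been given (aged 1τ, 2τ, 3τ, 4τ, 5τ).
C_trough = C₀ × (r + r² + … + r^5) = C₀ × r(1−r^5)/(1−r)
        = 12.36 × 0.3804 × (1 − 0.007965) / (1 − 0.3804) = 7.528 mg/L

7.5 mg/L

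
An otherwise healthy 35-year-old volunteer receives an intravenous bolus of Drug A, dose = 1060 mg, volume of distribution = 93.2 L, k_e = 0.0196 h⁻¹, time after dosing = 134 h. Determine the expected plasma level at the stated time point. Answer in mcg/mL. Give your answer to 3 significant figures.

C₀ = Dose / Vd = 1060 / 93.2 = 11.37 mg/L
C = C₀ · e^(−k·t) = 11.37 × e^(−0.01960 × 134)
  = 11.37 × 0.07234 = 0.8225 mg/L
(0.8225 mg/L = 0.8225 mcg/mL)

0.823 mcg/mL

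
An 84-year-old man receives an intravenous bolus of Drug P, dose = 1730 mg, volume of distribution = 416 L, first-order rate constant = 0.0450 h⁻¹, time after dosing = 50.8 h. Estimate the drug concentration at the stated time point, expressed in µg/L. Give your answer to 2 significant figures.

420 µg/L

C₀ = Dose / Vd = 1730 / 416 = 4.159 mg/L
C = C₀ · e^(−k·t) = 4.159 × e^(−0.04500 × 50.8)
  = 4.159 × 0.1017 = 0.4230 mg/L
Convert: 0.4230 mg/L × 1000 = 423.0 µg/L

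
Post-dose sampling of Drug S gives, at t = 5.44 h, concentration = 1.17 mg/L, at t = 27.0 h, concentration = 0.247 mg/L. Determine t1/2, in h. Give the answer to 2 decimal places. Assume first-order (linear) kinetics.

k = ln(C₁/C₂) / (t₂ − t₁) = ln(1.17/0.247) / (27.0 − 5.44)
  = 1.555 / 21.56 = 0.07212 h⁻¹
t½ = ln2 / k = 0.693147 / 0.07212 = 9.611 h

9.61 h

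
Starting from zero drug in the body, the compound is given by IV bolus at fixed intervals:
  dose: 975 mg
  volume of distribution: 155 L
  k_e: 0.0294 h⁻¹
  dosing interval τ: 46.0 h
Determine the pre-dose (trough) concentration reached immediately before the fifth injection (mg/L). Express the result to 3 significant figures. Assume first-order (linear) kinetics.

2.18 mg/L

C₀ per dose = Dose / Vd = 975 / 155 = 6.290 mg/L
Fraction remaining after one interval: r = e^(−kτ) = e^(−0.02940 × 46.0) = 0.2586
Before dose 5, 4 doses have been given (aged 1τ, 2τ, 3τ, 4τ).
C_trough = C₀ × (r + r² + … + r^4) = C₀ × r(1−r^4)/(1−r)
        = 6.290 × 0.2586 × (1 − 0.004472) / (1 − 0.2586) = 2.184 mg/L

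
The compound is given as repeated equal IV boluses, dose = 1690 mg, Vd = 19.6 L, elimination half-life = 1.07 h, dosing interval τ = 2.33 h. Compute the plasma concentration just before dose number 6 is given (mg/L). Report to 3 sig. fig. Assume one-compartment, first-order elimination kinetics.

C₀ per dose = Dose / Vd = 1690 / 19.6 = 86.22 mg/L
k = ln2 / t½ = 0.693147 / 1.07 = 0.6478 h⁻¹
Fraction remaining after one interval: r = e^(−kτ) = e^(−0.6478 × 2.33) = 0.2210
Before dose 6, 5 doses have been given (aged 1τ, 2τ, 3τ, 4τ, 5τ).
C_trough = C₀ × (r + r² + … + r^5) = C₀ × r(1−r^5)/(1−r)
        = 86.22 × 0.2210 × (1 − 0.0005272) / (1 − 0.2210) = 24.45 mg/L

24.5 mg/L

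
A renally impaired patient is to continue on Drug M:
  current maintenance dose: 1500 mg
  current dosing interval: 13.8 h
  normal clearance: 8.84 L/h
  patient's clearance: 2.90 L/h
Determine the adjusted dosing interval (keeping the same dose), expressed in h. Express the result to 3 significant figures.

To keep the same average steady-state level, dosing rate must scale with clearance.
CL ratio = 2.90 / 8.84 = 0.3281
New interval (same dose) = 13.8 / 0.3281 = 42.06 h

42.1 h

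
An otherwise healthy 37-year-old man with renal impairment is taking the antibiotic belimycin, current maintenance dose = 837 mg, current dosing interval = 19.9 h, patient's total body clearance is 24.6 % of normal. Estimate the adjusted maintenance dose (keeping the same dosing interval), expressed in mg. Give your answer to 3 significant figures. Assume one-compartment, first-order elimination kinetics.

To keep the same average steady-state level, dosing rate must scale with clearance.
CL ratio = 24.6 / 100 = 0.2460
New dose (same interval) = 837 × 0.2460 = 205.9 mg

206 mg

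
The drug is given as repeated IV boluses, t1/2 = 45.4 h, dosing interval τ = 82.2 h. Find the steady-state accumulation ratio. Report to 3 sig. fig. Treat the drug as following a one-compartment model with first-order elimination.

k = ln2 / t½ = 0.693147 / 45.4 = 0.01527 h⁻¹
e^(−kτ) = e^(−0.01527 × 82.2) = 0.2850
Accumulation ratio R = 1 / (1 − e^(−kτ)) = 1 / (1 − 0.2850) = 1.399

1.40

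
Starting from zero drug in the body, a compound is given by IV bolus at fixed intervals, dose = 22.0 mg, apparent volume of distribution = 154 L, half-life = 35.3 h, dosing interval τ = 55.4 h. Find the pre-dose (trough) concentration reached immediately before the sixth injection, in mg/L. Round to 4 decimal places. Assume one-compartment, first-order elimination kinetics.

0.0723 mg/L

C₀ per dose = Dose / Vd = 22.0 / 154 = 0.1429 mg/L
k = ln2 / t½ = 0.693147 / 35.3 = 0.01964 h⁻¹
Fraction remaining after one interval: r = e^(−kτ) = e^(−0.01964 × 55.4) = 0.3369
Before dose 6, 5 doses have been given (aged 1τ, 2τ, 3τ, 4τ, 5τ).
C_trough = C₀ × (r + r² + … + r^5) = C₀ × r(1−r^5)/(1−r)
        = 0.1429 × 0.3369 × (1 − 0.004340) / (1 − 0.3369) = 0.07229 mg/L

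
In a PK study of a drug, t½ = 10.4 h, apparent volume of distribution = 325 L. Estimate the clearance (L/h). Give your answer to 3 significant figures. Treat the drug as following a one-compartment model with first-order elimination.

k = ln2 / t½ = 0.693147 / 10.4 = 0.06665 h⁻¹
CL = k × Vd = 0.06665 × 325 = 21.66 L/h

21.7 L/h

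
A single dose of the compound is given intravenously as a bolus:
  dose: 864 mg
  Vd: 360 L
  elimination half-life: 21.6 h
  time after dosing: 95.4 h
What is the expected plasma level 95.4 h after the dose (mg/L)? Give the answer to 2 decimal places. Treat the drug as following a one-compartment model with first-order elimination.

0.11 mg/L

C₀ = Dose / Vd = 864.0 / 360 = 2.400 mg/L
k = ln2 / t½ = 0.693147 / 21.6 = 0.03209 h⁻¹
C = C₀ · e^(−k·t) = 2.400 × e^(−0.03209 × 95.4)
  = 2.400 × 0.04682 = 0.1124 mg/L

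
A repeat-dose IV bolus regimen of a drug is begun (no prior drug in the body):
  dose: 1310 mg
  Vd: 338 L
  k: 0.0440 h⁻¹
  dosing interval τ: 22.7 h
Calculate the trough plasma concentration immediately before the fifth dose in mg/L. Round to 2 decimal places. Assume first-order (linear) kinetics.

C₀ per dose = Dose / Vd = 1310 / 338 = 3.876 mg/L
Fraction remaining after one interval: r = e^(−kτ) = e^(−0.04400 × 22.7) = 0.3683
Before dose 5, 4 doses have been given (aged 1τ, 2τ, 3τ, 4τ).
C_trough = C₀ × (r + r² + … + r^4) = C₀ × r(1−r^4)/(1−r)
        = 3.876 × 0.3683 × (1 − 0.01840) / (1 − 0.3683) = 2.218 mg/L

2.22 mg/L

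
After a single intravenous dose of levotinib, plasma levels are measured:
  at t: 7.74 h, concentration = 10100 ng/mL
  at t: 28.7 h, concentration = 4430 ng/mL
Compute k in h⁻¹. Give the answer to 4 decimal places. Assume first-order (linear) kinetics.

k = ln(C₁/C₂) / (t₂ − t₁) = ln(10100/4430) / (28.7 − 7.74)
  = 0.8241 / 20.96 = 0.03932 h⁻¹

0.0393 h⁻¹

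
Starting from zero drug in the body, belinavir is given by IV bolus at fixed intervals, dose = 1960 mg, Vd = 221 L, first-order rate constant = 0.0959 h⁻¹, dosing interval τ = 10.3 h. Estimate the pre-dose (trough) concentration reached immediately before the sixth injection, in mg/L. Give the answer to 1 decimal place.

5.2 mg/L

C₀ per dose = Dose / Vd = 1960 / 221 = 8.869 mg/L
Fraction remaining after one interval: r = e^(−kτ) = e^(−0.09590 × 10.3) = 0.3724
Before dose 6, 5 doses have been given (aged 1τ, 2τ, 3τ, 4τ, 5τ).
C_trough = C₀ × (r + r² + … + r^5) = C₀ × r(1−r^5)/(1−r)
        = 8.869 × 0.3724 × (1 − 0.007162) / (1 − 0.3724) = 5.225 mg/L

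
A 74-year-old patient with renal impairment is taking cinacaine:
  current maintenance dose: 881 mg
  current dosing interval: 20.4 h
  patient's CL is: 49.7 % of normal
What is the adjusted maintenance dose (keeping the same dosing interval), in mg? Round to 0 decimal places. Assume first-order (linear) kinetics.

To keep the same average steady-state level, dosing rate must scale with clearance.
CL ratio = 49.7 / 100 = 0.4970
New dose (same interval) = 881 × 0.4970 = 437.9 mg

438 mg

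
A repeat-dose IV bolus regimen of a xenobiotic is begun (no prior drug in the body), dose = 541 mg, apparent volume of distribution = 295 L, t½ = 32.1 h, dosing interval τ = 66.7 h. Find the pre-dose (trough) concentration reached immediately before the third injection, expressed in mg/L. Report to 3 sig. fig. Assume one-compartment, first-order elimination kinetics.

C₀ per dose = Dose / Vd = 541 / 295 = 1.834 mg/L
k = ln2 / t½ = 0.693147 / 32.1 = 0.02159 h⁻¹
Fraction remaining after one interval: r = e^(−kτ) = e^(−0.02159 × 66.7) = 0.2369
Before dose 3, 2 doses have been given (aged 1τ, 2τ).
C_trough = C₀ × (r + r²) = 1.834 × (0.2369 + 0.05612) = 0.5374 mg/L

0.537 mg/L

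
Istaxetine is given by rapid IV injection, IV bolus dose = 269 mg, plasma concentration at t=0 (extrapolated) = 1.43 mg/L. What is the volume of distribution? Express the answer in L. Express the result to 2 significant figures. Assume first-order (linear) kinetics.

Vd = Dose / C₀ = 269.0 / 1.43 = 188.1 L

190 L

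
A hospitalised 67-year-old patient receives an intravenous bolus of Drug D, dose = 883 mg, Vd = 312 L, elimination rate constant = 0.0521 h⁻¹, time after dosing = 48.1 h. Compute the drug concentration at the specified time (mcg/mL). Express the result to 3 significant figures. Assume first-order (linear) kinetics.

C₀ = Dose / Vd = 883.0 / 312 = 2.830 mg/L
C = C₀ · e^(−k·t) = 2.830 × e^(−0.05210 × 48.1)
  = 2.830 × 0.08159 = 0.2309 mg/L
(0.2309 mg/L = 0.2309 mcg/mL)

0.231 mcg/mL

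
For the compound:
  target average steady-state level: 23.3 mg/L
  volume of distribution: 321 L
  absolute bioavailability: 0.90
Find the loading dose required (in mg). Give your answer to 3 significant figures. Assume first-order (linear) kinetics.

LD = Css × Vd / F = 23.3 × 321 / 0.90 = 8310 mg

8310 mg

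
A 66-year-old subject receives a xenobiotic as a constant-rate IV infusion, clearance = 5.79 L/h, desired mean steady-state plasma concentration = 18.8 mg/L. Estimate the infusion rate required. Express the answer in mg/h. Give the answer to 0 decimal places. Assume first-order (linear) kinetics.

At steady state, infusion rate R₀ = Css × CL = 18.8 × 5.790 = 108.9 mg/h

109 mg/h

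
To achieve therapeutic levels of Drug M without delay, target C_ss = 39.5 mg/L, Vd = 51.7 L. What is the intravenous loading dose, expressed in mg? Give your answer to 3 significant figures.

2040 mg

LD = Css × Vd = 39.5 × 51.7 = 2042 mg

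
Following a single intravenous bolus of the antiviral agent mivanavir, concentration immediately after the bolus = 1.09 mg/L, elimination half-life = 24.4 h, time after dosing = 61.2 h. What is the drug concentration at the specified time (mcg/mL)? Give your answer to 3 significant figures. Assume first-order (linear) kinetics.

k = ln2 / t½ = 0.693147 / 24.4 = 0.02841 h⁻¹
C = C₀ · e^(−k·t) = 1.090 × e^(−0.02841 × 61.2)
  = 1.090 × 0.1758 = 0.1916 mg/L
(0.1916 mg/L = 0.1916 mcg/mL)

0.192 mcg/mL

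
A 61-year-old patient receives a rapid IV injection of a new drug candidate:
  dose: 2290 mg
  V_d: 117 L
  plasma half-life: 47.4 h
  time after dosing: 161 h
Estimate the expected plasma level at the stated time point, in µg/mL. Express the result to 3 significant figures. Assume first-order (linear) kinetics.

1.86 µg/mL

C₀ = Dose / Vd = 2290 / 117 = 19.57 mg/L
k = ln2 / t½ = 0.693147 / 47.4 = 0.01462 h⁻¹
C = C₀ · e^(−k·t) = 19.57 × e^(−0.01462 × 161)
  = 19.57 × 0.09501 = 1.859 mg/L
(1.859 mg/L = 1.859 µg/mL)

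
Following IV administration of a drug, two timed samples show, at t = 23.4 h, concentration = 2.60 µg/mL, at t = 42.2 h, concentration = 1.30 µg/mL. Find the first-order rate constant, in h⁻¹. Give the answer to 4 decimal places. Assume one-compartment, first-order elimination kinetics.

0.0369 h⁻¹

k = ln(C₁/C₂) / (t₂ − t₁) = ln(2.60/1.30) / (42.2 − 23.4)
  = 0.6931 / 18.80 = 0.03687 h⁻¹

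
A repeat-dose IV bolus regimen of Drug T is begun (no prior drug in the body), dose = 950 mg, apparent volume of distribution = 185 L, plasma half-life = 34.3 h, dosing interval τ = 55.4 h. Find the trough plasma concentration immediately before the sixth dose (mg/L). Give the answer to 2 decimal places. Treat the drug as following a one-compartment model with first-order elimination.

C₀ per dose = Dose / Vd = 950 / 185 = 5.135 mg/L
k = ln2 / t½ = 0.693147 / 34.3 = 0.02021 h⁻¹
Fraction remaining after one interval: r = e^(−kτ) = e^(−0.02021 × 55.4) = 0.3264
Before dose 6, 5 doses have been given (aged 1τ, 2τ, 3τ, 4τ, 5τ).
C_trough = C₀ × (r + r² + … + r^5) = C₀ × r(1−r^5)/(1−r)
        = 5.135 × 0.3264 × (1 − 0.003705) / (1 − 0.3264) = 2.479 mg/L

2.48 mg/L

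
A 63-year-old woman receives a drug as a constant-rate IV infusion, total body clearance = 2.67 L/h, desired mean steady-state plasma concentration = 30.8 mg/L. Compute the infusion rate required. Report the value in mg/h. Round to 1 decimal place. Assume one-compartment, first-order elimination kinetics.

At steady state, infusion rate R₀ = Css × CL = 30.8 × 2.670 = 82.24 mg/h

82.2 mg/h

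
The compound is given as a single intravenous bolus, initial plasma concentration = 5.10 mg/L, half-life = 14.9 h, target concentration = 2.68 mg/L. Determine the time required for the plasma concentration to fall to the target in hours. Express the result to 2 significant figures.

14 h

k = ln2 / t½ = 0.693147 / 14.9 = 0.04652 h⁻¹
t = ln(C₀ / C) / k = ln(5.100 / 2.68) / 0.04652
  = ln(1.903) / 0.04652 = 0.6434 / 0.04652 = 13.83 h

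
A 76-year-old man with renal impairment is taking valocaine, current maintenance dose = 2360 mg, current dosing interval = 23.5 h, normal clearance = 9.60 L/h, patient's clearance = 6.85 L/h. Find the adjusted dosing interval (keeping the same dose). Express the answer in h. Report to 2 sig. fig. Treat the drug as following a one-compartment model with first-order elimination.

33 h

To keep the same average steady-state level, dosing rate must scale with clearance.
CL ratio = 6.85 / 9.60 = 0.7135
New interval (same dose) = 23.5 / 0.7135 = 32.94 h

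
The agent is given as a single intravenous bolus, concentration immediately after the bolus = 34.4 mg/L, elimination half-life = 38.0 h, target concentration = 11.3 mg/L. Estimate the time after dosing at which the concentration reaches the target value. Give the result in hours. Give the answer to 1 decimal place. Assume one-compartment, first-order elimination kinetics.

k = ln2 / t½ = 0.693147 / 38.0 = 0.01824 h⁻¹
t = ln(C₀ / C) / k = ln(34.40 / 11.3) / 0.01824
  = ln(3.044) / 0.01824 = 1.113 / 0.01824 = 61.02 h

61.0 h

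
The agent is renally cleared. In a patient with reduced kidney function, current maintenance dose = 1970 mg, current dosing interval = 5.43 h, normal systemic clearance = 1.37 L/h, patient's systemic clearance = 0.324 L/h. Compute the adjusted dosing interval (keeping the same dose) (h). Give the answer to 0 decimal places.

23 h

To keep the same average steady-state level, dosing rate must scale with clearance.
CL ratio = 0.324 / 1.37 = 0.2365
New interval (same dose) = 5.43 / 0.2365 = 22.96 h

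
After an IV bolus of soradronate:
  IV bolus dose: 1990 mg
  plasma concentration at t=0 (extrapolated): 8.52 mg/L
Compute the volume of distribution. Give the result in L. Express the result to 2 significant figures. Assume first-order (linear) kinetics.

Vd = Dose / C₀ = 1990 / 8.52 = 233.6 L

230 L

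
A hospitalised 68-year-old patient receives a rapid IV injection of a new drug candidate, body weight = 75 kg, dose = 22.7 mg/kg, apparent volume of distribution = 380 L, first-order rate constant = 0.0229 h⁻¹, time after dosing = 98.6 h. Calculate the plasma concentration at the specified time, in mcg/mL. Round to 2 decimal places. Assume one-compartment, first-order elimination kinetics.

Total dose = 22.7 × 75 = 1703 mg
C₀ = Dose / Vd = 1703 / 380 = 4.482 mg/L
C = C₀ · e^(−k·t) = 4.482 × e^(−0.02290 × 98.6)
  = 4.482 × 0.1046 = 0.4688 mg/L
(0.4688 mg/L = 0.4688 mcg/mL)

0.47 mcg/mL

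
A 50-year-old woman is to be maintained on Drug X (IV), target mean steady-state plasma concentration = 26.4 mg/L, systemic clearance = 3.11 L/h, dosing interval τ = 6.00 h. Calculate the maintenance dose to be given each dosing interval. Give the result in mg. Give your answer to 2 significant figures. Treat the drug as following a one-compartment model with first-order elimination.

490 mg

At steady state, Dose/τ = Css × CL.
Dose = Css × CL × τ = 26.4 × 3.110 × 6.00 = 492.6 mg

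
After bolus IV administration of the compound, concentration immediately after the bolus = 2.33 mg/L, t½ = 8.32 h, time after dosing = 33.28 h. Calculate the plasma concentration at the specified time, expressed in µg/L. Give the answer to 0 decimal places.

k = ln2 / t½ = 0.693147 / 8.32 = 0.08331 h⁻¹
t / t½ = 33.28 / 8.32 = 4 half-lives
C = C₀ × (1/2)^4 = 2.330 × 0.06250 = 0.1456 mg/L
Convert: 0.1456 mg/L × 1000 = 145.6 µg/L

146 µg/L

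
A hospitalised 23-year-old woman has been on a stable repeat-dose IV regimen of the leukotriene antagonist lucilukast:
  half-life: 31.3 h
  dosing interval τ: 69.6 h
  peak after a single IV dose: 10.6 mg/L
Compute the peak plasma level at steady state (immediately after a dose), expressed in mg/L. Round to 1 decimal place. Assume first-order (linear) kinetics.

k = ln2 / t½ = 0.693147 / 31.3 = 0.02215 h⁻¹
e^(−kτ) = e^(−0.02215 × 69.6) = 0.2140
Accumulation ratio R = 1 / (1 − e^(−kτ)) = 1 / (1 − 0.2140) = 1.272
Steady-state peak = C₀ × R = 10.6 × 1.272 = 13.48 mg/L

13.5 mg/L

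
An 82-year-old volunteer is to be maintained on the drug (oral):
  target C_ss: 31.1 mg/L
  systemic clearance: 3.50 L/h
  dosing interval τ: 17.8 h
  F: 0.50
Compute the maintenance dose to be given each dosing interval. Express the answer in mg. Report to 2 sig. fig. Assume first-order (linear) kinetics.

At steady state, F × (Dose/τ) = Css × CL.
Dose = Css × CL × τ / F = 31.1 × 3.500 × 17.8 / 0.50 = 3875 mg

3900 mg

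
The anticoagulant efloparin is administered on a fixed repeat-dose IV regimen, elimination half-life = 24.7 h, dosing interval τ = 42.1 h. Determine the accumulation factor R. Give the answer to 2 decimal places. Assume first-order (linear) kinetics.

k = ln2 / t½ = 0.693147 / 24.7 = 0.02806 h⁻¹
e^(−kτ) = e^(−0.02806 × 42.1) = 0.3069
Accumulation ratio R = 1 / (1 − e^(−kτ)) = 1 / (1 − 0.3069) = 1.443

1.44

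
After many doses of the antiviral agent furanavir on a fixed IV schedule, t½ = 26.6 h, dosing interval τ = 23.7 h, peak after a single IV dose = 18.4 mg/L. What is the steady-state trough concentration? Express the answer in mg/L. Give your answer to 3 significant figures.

21.5 mg/L

k = ln2 / t½ = 0.693147 / 26.6 = 0.02606 h⁻¹
e^(−kτ) = e^(−0.02606 × 23.7) = 0.5392
Accumulation ratio R = 1 / (1 − e^(−kτ)) = 1 / (1 − 0.5392) = 2.170
Steady-state trough = C₀ × R × e^(−kτ) = 18.4 × 2.170 × 0.5392 = 21.53 mg/L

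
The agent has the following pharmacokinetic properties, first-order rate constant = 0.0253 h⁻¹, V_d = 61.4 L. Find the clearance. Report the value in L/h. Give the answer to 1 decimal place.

1.6 L/h

CL = k × Vd = 0.0253 × 61.4 = 1.553 L/h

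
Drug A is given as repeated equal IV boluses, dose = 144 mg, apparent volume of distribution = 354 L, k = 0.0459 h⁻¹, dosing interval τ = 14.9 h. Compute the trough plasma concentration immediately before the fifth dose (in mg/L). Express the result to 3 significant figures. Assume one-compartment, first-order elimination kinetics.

0.388 mg/L

C₀ per dose = Dose / Vd = 144 / 354 = 0.4068 mg/L
Fraction remaining after one interval: r = e^(−kτ) = e^(−0.04590 × 14.9) = 0.5046
Before dose 5, 4 doses have been given (aged 1τ, 2τ, 3τ, 4τ).
C_trough = C₀ × (r + r² + … + r^4) = C₀ × r(1−r^4)/(1−r)
        = 0.4068 × 0.5046 × (1 − 0.06483) / (1 − 0.5046) = 0.3875 mg/L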